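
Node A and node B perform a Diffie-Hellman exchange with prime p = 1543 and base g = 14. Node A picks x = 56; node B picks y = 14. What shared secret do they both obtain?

790

Node A sends A = g^x mod p = 14^56 mod 1543.
14^1 ≡ 14 (mod 1543)
14^2 = (14^1)^2 ≡ 14^2 = 196 ≡ 196 (mod 1543)
14^4 = (14^2)^2 ≡ 196^2 = 38416 ≡ 1384 (mod 1543)
14^8 = (14^4)^2 ≡ 1384^2 = 1915456 ≡ 593 (mod 1543)
14^16 = (14^8)^2 ≡ 593^2 = 351649 ≡ 1388 (mod 1543)
14^32 = (14^16)^2 ≡ 1388^2 = 1926544 ≡ 880 (mod 1543)
14^56 = 14^32 · 14^16 · 14^8 ≡ 880 · 1388 · 593 ≡ 403 (mod 1543).
So A = 403. Node B then computes K = A^y mod p = 403^14 mod 1543.
403^1 ≡ 403 (mod 1543)
403^2 = (403^1)^2 ≡ 403^2 = 162409 ≡ 394 (mod 1543)
403^4 = (403^2)^2 ≡ 394^2 = 155236 ≡ 936 (mod 1543)
403^8 = (403^4)^2 ≡ 936^2 = 876096 ≡ 1215 (mod 1543)
403^14 = 403^8 · 403^4 · 403^2 ≡ 1215 · 936 · 394 ≡ 790 (mod 1543).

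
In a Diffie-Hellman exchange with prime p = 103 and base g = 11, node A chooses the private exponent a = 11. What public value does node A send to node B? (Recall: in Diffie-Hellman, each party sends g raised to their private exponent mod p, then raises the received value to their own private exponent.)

54

Public value = 11^11 mod 103.
11^1 ≡ 11 (mod 103)
11^2 = (11^1)^2 ≡ 11^2 = 121 ≡ 18 (mod 103)
11^4 = (11^2)^2 ≡ 18^2 = 324 ≡ 15 (mod 103)
11^8 = (11^4)^2 ≡ 15^2 = 225 ≡ 19 (mod 103)
11^11 = 11^8 · 11^2 · 11^1 ≡ 19 · 18 · 11 ≡ 54 (mod 103).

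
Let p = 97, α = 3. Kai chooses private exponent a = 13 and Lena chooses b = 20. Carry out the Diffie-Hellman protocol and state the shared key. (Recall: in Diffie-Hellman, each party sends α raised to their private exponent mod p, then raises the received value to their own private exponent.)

91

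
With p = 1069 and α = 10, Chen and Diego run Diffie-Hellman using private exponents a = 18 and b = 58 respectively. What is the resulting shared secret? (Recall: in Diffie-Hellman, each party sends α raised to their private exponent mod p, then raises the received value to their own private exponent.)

473

Chen sends A = α^a mod p = 10^18 mod 1069.
10^1 ≡ 10 (mod 1069)
10^2 = (10^1)^2 ≡ 10^2 = 100 ≡ 100 (mod 1069)
10^4 = (10^2)^2 ≡ 100^2 = 10000 ≡ 379 (mod 1069)
10^8 = (10^4)^2 ≡ 379^2 = 143641 ≡ 395 (mod 1069)
10^16 = (10^8)^2 ≡ 395^2 = 156025 ≡ 1020 (mod 1069)
10^18 = 10^16 · 10^2 ≡ 1020 · 100 ≡ 445 (mod 1069).
So A = 445. Diego then computes K = A^b mod p = 445^58 mod 1069.
445^1 ≡ 445 (mod 1069)
445^2 = (445^1)^2 ≡ 445^2 = 198025 ≡ 260 (mod 1069)
445^4 = (445^2)^2 ≡ 260^2 = 67600 ≡ 253 (mod 1069)
445^8 = (445^4)^2 ≡ 253^2 = 64009 ≡ 938 (mod 1069)
445^16 = (445^8)^2 ≡ 938^2 = 879844 ≡ 57 (mod 1069)
445^32 = (445^16)^2 ≡ 57^2 = 3249 ≡ 42 (mod 1069)
445^58 = 445^32 · 445^16 · 445^8 · 445^2 ≡ 42 · 57 · 938 · 260 ≡ 473 (mod 1069).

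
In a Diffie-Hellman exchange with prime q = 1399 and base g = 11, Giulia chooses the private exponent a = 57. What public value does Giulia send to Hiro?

Public value = 11^57 (mod 1399).
11^1 ≡ 11 (mod 1399)
11^2 = (11^1)^2 ≡ 11^2 = 121 ≡ 121 (mod 1399)
11^4 = (11^2)^2 ≡ 121^2 = 14641 ≡ 651 (mod 1399)
11^8 = (11^4)^2 ≡ 651^2 = 423801 ≡ 1303 (mod 1399)
11^16 = (11^8)^2 ≡ 1303^2 = 1697809 ≡ 822 (mod 1399)
11^32 = (11^16)^2 ≡ 822^2 = 675684 ≡ 1366 (mod 1399)
11^57 = 11^32 · 11^16 · 11^8 · 11^1 ≡ 1366 · 822 · 1303 · 11 ≡ 531 (mod 1399).

531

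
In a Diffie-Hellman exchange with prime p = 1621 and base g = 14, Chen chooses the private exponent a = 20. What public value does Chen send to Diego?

1385

Public value = 14^20 mod 1621.
14^1 ≡ 14 (mod 1621)
14^2 = (14^1)^2 ≡ 14^2 = 196 ≡ 196 (mod 1621)
14^4 = (14^2)^2 ≡ 196^2 = 38416 ≡ 1133 (mod 1621)
14^8 = (14^4)^2 ≡ 1133^2 = 1283689 ≡ 1478 (mod 1621)
14^16 = (14^8)^2 ≡ 1478^2 = 2184484 ≡ 997 (mod 1621)
14^20 = 14^16 · 14^4 ≡ 997 · 1133 ≡ 1385 (mod 1621).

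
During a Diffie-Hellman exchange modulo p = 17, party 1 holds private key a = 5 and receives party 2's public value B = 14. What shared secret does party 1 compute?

12

Shared key K = 14^5 mod 17.
14^1 ≡ 14 (mod 17)
14^2 = (14^1)^2 ≡ 14^2 = 196 ≡ 9 (mod 17)
14^4 = (14^2)^2 ≡ 9^2 = 81 ≡ 13 (mod 17)
14^5 = 14^4 · 14^1 ≡ 13 · 14 ≡ 12 (mod 17).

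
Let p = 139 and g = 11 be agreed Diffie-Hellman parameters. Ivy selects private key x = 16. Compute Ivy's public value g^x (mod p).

127

Public value = 11^16 (mod 139).
11^1 ≡ 11 (mod 139)
11^2 = (11^1)^2 ≡ 11^2 = 121 ≡ 121 (mod 139)
11^4 = (11^2)^2 ≡ 121^2 = 14641 ≡ 46 (mod 139)
11^8 = (11^4)^2 ≡ 46^2 = 2116 ≡ 31 (mod 139)
11^16 = (11^8)^2 ≡ 31^2 = 961 ≡ 127 (mod 139)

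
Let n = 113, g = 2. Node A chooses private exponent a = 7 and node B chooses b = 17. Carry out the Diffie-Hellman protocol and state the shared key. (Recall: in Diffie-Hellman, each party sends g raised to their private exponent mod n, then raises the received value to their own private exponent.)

Node A sends A = g^a mod n = 2^7 mod 113.
2^1 ≡ 2 (mod 113)
2^2 = (2^1)^2 ≡ 2^2 = 4 ≡ 4 (mod 113)
2^4 = (2^2)^2 ≡ 4^2 = 16 ≡ 16 (mod 113)
2^7 = 2^4 · 2^2 · 2^1 ≡ 16 · 4 · 2 ≡ 15 (mod 113).
So A = 15. Node B then computes K = A^b mod n = 15^17 mod 113.
15^1 ≡ 15 (mod 113)
15^2 = (15^1)^2 ≡ 15^2 = 225 ≡ 112 (mod 113)
15^4 = (15^2)^2 ≡ 112^2 = 12544 ≡ 1 (mod 113)
15^8 = (15^4)^2 ≡ 1^2 = 1 ≡ 1 (mod 113)
15^16 = (15^8)^2 ≡ 1^2 = 1 ≡ 1 (mod 113)
15^17 = 15^16 · 15^1 ≡ 1 · 15 ≡ 15 (mod 113).

15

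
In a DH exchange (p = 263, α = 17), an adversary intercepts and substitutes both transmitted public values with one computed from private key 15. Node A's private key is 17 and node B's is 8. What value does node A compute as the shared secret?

Node A receives an adversary's public value M = 17^15 mod 263 instead of the honest one.
17^1 ≡ 17 (mod 263)
17^2 = (17^1)^2 ≡ 17^2 = 289 ≡ 26 (mod 263)
17^4 = (17^2)^2 ≡ 26^2 = 676 ≡ 150 (mod 263)
17^8 = (17^4)^2 ≡ 150^2 = 22500 ≡ 145 (mod 263)
17^15 = 17^8 · 17^4 · 17^2 · 17^1 ≡ 145 · 150 · 26 · 17 ≡ 61 (mod 263).
So M = 61. Node A computes K = M^17 mod 263.
61^1 ≡ 61 (mod 263)
61^2 = (61^1)^2 ≡ 61^2 = 3721 ≡ 39 (mod 263)
61^4 = (61^2)^2 ≡ 39^2 = 1521 ≡ 206 (mod 263)
61^8 = (61^4)^2 ≡ 206^2 = 42436 ≡ 93 (mod 263)
61^16 = (61^8)^2 ≡ 93^2 = 8649 ≡ 233 (mod 263)
61^17 = 61^16 · 61^1 ≡ 233 · 61 ≡ 11 (mod 263).

11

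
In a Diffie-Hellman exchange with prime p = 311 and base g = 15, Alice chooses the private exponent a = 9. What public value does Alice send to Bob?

7

Public value = 15^9 mod 311.
15^1 ≡ 15 (mod 311)
15^2 = (15^1)^2 ≡ 15^2 = 225 ≡ 225 (mod 311)
15^4 = (15^2)^2 ≡ 225^2 = 50625 ≡ 243 (mod 311)
15^8 = (15^4)^2 ≡ 243^2 = 59049 ≡ 270 (mod 311)
15^9 = 15^8 · 15^1 ≡ 270 · 15 ≡ 7 (mod 311).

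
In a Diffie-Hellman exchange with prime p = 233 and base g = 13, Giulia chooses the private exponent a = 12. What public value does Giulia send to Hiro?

128

Public value = 13^12 mod 233.
13^1 ≡ 13 (mod 233)
13^2 = (13^1)^2 ≡ 13^2 = 169 ≡ 169 (mod 233)
13^4 = (13^2)^2 ≡ 169^2 = 28561 ≡ 135 (mod 233)
13^8 = (13^4)^2 ≡ 135^2 = 18225 ≡ 51 (mod 233)
13^12 = 13^8 · 13^4 ≡ 51 · 135 ≡ 128 (mod 233).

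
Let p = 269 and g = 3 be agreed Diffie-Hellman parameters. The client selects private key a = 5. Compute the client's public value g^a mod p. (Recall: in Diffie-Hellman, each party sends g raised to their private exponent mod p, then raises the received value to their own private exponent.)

243

Public value = 3^5 mod 269.
3^1 ≡ 3 (mod 269)
3^2 = (3^1)^2 ≡ 3^2 = 9 ≡ 9 (mod 269)
3^4 = (3^2)^2 ≡ 9^2 = 81 ≡ 81 (mod 269)
3^5 = 3^4 · 3^1 ≡ 81 · 3 ≡ 243 (mod 269).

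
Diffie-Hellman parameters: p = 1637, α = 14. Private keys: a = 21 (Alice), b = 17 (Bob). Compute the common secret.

Alice sends A = α^a mod p = 14^21 mod 1637.
14^1 ≡ 14 (mod 1637)
14^2 = (14^1)^2 ≡ 14^2 = 196 ≡ 196 (mod 1637)
14^4 = (14^2)^2 ≡ 196^2 = 38416 ≡ 765 (mod 1637)
14^8 = (14^4)^2 ≡ 765^2 = 585225 ≡ 816 (mod 1637)
14^16 = (14^8)^2 ≡ 816^2 = 665856 ≡ 1234 (mod 1637)
14^21 = 14^16 · 14^4 · 14^1 ≡ 1234 · 765 · 14 ≡ 639 (mod 1637).
So A = 639. Bob then computes K = A^b mod p = 639^17 mod 1637.
639^1 ≡ 639 (mod 1637)
639^2 = (639^1)^2 ≡ 639^2 = 408321 ≡ 708 (mod 1637)
639^4 = (639^2)^2 ≡ 708^2 = 501264 ≡ 342 (mod 1637)
639^8 = (639^4)^2 ≡ 342^2 = 116964 ≡ 737 (mod 1637)
639^16 = (639^8)^2 ≡ 737^2 = 543169 ≡ 1322 (mod 1637)
639^17 = 639^16 · 639^1 ≡ 1322 · 639 ≡ 66 (mod 1637).

66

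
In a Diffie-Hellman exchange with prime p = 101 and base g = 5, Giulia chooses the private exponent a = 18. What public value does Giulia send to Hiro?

Public value = 5^18 mod 101.
5^1 ≡ 5 (mod 101)
5^2 = (5^1)^2 ≡ 5^2 = 25 ≡ 25 (mod 101)
5^4 = (5^2)^2 ≡ 25^2 = 625 ≡ 19 (mod 101)
5^8 = (5^4)^2 ≡ 19^2 = 361 ≡ 58 (mod 101)
5^16 = (5^8)^2 ≡ 58^2 = 3364 ≡ 31 (mod 101)
5^18 = 5^16 · 5^2 ≡ 31 · 25 ≡ 68 (mod 101).

68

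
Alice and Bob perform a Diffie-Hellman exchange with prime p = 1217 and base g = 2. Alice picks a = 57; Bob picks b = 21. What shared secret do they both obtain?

Bob sends B = g^b mod p = 2^21 mod 1217.
2^1 ≡ 2 (mod 1217)
2^2 = (2^1)^2 ≡ 2^2 = 4 ≡ 4 (mod 1217)
2^4 = (2^2)^2 ≡ 4^2 = 16 ≡ 16 (mod 1217)
2^8 = (2^4)^2 ≡ 16^2 = 256 ≡ 256 (mod 1217)
2^16 = (2^8)^2 ≡ 256^2 = 65536 ≡ 1035 (mod 1217)
2^21 = 2^16 · 2^4 · 2^1 ≡ 1035 · 16 · 2 ≡ 261 (mod 1217).
So B = 261. Alice then computes K = B^a mod p = 261^57 mod 1217.
261^1 ≡ 261 (mod 1217)
261^2 = (261^1)^2 ≡ 261^2 = 68121 ≡ 1186 (mod 1217)
261^4 = (261^2)^2 ≡ 1186^2 = 1406596 ≡ 961 (mod 1217)
261^8 = (261^4)^2 ≡ 961^2 = 923521 ≡ 1035 (mod 1217)
261^16 = (261^8)^2 ≡ 1035^2 = 1071225 ≡ 265 (mod 1217)
261^32 = (261^16)^2 ≡ 265^2 = 70225 ≡ 856 (mod 1217)
261^57 = 261^32 · 261^16 · 261^8 · 261^1 ≡ 856 · 265 · 1035 · 261 ≡ 830 (mod 1217).

830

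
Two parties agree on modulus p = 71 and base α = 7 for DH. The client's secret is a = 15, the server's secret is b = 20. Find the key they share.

The client sends A = α^a mod p = 7^15 mod 71.
7^1 ≡ 7 (mod 71)
7^2 = (7^1)^2 ≡ 7^2 = 49 ≡ 49 (mod 71)
7^4 = (7^2)^2 ≡ 49^2 = 2401 ≡ 58 (mod 71)
7^8 = (7^4)^2 ≡ 58^2 = 3364 ≡ 27 (mod 71)
7^15 = 7^8 · 7^4 · 7^2 · 7^1 ≡ 27 · 58 · 49 · 7 ≡ 23 (mod 71).
So A = 23. The server then computes K = A^b mod p = 23^20 mod 71.
23^1 ≡ 23 (mod 71)
23^2 = (23^1)^2 ≡ 23^2 = 529 ≡ 32 (mod 71)
23^4 = (23^2)^2 ≡ 32^2 = 1024 ≡ 30 (mod 71)
23^8 = (23^4)^2 ≡ 30^2 = 900 ≡ 48 (mod 71)
23^16 = (23^8)^2 ≡ 48^2 = 2304 ≡ 32 (mod 71)
23^20 = 23^16 · 23^4 ≡ 32 · 30 ≡ 37 (mod 71).

37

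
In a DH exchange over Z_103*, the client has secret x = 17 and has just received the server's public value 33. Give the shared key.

46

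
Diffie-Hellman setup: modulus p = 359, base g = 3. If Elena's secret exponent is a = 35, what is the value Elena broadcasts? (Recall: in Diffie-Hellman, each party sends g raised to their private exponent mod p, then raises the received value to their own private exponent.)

85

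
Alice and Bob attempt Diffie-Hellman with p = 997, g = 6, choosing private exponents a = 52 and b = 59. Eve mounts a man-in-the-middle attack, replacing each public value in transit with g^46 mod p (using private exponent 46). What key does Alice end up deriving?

67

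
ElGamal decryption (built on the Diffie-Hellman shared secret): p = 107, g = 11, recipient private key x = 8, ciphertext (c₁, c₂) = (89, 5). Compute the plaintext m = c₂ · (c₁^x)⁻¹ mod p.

Shared mask s = c₁^x mod p = 89^8 mod 107.
89^1 ≡ 89 (mod 107)
89^2 = (89^1)^2 ≡ 89^2 = 7921 ≡ 3 (mod 107)
89^4 = (89^2)^2 ≡ 3^2 = 9 ≡ 9 (mod 107)
89^8 = (89^4)^2 ≡ 9^2 = 81 ≡ 81 (mod 107)
So s = 81; s⁻¹ ≡ 37 (mod 107).
m = c₂ · s⁻¹ mod 107 = 5 · 37 mod 107 = 78.

78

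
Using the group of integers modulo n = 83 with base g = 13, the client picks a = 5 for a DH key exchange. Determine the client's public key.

Public value = 13^5 (mod 83).
13^1 ≡ 13 (mod 83)
13^2 = (13^1)^2 ≡ 13^2 = 169 ≡ 3 (mod 83)
13^4 = (13^2)^2 ≡ 3^2 = 9 ≡ 9 (mod 83)
13^5 = 13^4 · 13^1 ≡ 9 · 13 ≡ 34 (mod 83).

34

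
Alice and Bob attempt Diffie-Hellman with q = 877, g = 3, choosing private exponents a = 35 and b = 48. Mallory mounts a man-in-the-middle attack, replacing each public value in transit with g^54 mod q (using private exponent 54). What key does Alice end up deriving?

841

Alice receives Mallory's public value M = 3^54 mod 877 instead of the honest one.
3^1 ≡ 3 (mod 877)
3^2 = (3^1)^2 ≡ 3^2 = 9 ≡ 9 (mod 877)
3^4 = (3^2)^2 ≡ 9^2 = 81 ≡ 81 (mod 877)
3^8 = (3^4)^2 ≡ 81^2 = 6561 ≡ 422 (mod 877)
3^16 = (3^8)^2 ≡ 422^2 = 178084 ≡ 53 (mod 877)
3^32 = (3^16)^2 ≡ 53^2 = 2809 ≡ 178 (mod 877)
3^54 = 3^32 · 3^16 · 3^4 · 3^2 ≡ 178 · 53 · 81 · 9 ≡ 829 (mod 877).
So M = 829. Alice computes K = M^35 mod 877.
829^1 ≡ 829 (mod 877)
829^2 = (829^1)^2 ≡ 829^2 = 687241 ≡ 550 (mod 877)
829^4 = (829^2)^2 ≡ 550^2 = 302500 ≡ 812 (mod 877)
829^8 = (829^4)^2 ≡ 812^2 = 659344 ≡ 717 (mod 877)
829^16 = (829^8)^2 ≡ 717^2 = 514089 ≡ 167 (mod 877)
829^32 = (829^16)^2 ≡ 167^2 = 27889 ≡ 702 (mod 877)
829^35 = 829^32 · 829^2 · 829^1 ≡ 702 · 550 · 829 ≡ 841 (mod 877).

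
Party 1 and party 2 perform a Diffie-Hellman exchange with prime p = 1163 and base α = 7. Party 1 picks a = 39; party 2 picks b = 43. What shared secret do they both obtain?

774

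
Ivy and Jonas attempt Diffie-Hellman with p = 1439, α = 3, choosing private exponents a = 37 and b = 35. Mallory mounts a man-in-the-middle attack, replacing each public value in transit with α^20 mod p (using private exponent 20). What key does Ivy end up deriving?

Ivy receives Mallory's public value M = 3^20 mod 1439 instead of the honest one.
3^1 ≡ 3 (mod 1439)
3^2 = (3^1)^2 ≡ 3^2 = 9 ≡ 9 (mod 1439)
3^4 = (3^2)^2 ≡ 9^2 = 81 ≡ 81 (mod 1439)
3^8 = (3^4)^2 ≡ 81^2 = 6561 ≡ 805 (mod 1439)
3^16 = (3^8)^2 ≡ 805^2 = 648025 ≡ 475 (mod 1439)
3^20 = 3^16 · 3^4 ≡ 475 · 81 ≡ 1061 (mod 1439).
So M = 1061. Ivy computes K = M^37 mod 1439.
1061^1 ≡ 1061 (mod 1439)
1061^2 = (1061^1)^2 ≡ 1061^2 = 1125721 ≡ 423 (mod 1439)
1061^4 = (1061^2)^2 ≡ 423^2 = 178929 ≡ 493 (mod 1439)
1061^8 = (1061^4)^2 ≡ 493^2 = 243049 ≡ 1297 (mod 1439)
1061^16 = (1061^8)^2 ≡ 1297^2 = 1682209 ≡ 18 (mod 1439)
1061^32 = (1061^16)^2 ≡ 18^2 = 324 ≡ 324 (mod 1439)
1061^37 = 1061^32 · 1061^4 · 1061^1 ≡ 324 · 493 · 1061 ≡ 305 (mod 1439).

305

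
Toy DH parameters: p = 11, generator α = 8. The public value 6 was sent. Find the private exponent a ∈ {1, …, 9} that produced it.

3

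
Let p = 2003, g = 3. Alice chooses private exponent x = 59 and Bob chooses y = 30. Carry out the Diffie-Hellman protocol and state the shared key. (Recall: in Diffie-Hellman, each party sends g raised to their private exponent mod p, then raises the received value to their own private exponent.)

211

Bob sends B = g^y mod p = 3^30 mod 2003.
3^1 ≡ 3 (mod 2003)
3^2 = (3^1)^2 ≡ 3^2 = 9 ≡ 9 (mod 2003)
3^4 = (3^2)^2 ≡ 9^2 = 81 ≡ 81 (mod 2003)
3^8 = (3^4)^2 ≡ 81^2 = 6561 ≡ 552 (mod 2003)
3^16 = (3^8)^2 ≡ 552^2 = 304704 ≡ 248 (mod 2003)
3^30 = 3^16 · 3^8 · 3^4 · 3^2 ≡ 248 · 552 · 81 · 9 ≡ 1715 (mod 2003).
So B = 1715. Alice then computes K = B^x mod p = 1715^59 mod 2003.
1715^1 ≡ 1715 (mod 2003)
1715^2 = (1715^1)^2 ≡ 1715^2 = 2941225 ≡ 821 (mod 2003)
1715^4 = (1715^2)^2 ≡ 821^2 = 674041 ≡ 1033 (mod 2003)
1715^8 = (1715^4)^2 ≡ 1033^2 = 1067089 ≡ 1493 (mod 2003)
1715^16 = (1715^8)^2 ≡ 1493^2 = 2229049 ≡ 1713 (mod 2003)
1715^32 = (1715^16)^2 ≡ 1713^2 = 2934369 ≡ 1977 (mod 2003)
1715^59 = 1715^32 · 1715^16 · 1715^8 · 1715^2 · 1715^1 ≡ 1977 · 1713 · 1493 · 821 · 1715 ≡ 211 (mod 2003).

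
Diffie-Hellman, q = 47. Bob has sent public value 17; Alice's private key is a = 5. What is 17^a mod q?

Shared key K = 17^5 mod 47.
17^1 ≡ 17 (mod 47)
17^2 = (17^1)^2 ≡ 17^2 = 289 ≡ 7 (mod 47)
17^4 = (17^2)^2 ≡ 7^2 = 49 ≡ 2 (mod 47)
17^5 = 17^4 · 17^1 ≡ 2 · 17 ≡ 34 (mod 47).

34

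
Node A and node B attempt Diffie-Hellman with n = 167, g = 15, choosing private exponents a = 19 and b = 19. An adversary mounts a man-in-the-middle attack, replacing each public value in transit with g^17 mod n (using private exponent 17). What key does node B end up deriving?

Node B receives an adversary's public value M = 15^17 mod 167 instead of the honest one.
15^1 ≡ 15 (mod 167)
15^2 = (15^1)^2 ≡ 15^2 = 225 ≡ 58 (mod 167)
15^4 = (15^2)^2 ≡ 58^2 = 3364 ≡ 24 (mod 167)
15^8 = (15^4)^2 ≡ 24^2 = 576 ≡ 75 (mod 167)
15^16 = (15^8)^2 ≡ 75^2 = 5625 ≡ 114 (mod 167)
15^17 = 15^16 · 15^1 ≡ 114 · 15 ≡ 40 (mod 167).
So M = 40. Node B computes K = M^19 mod 167.
40^1 ≡ 40 (mod 167)
40^2 = (40^1)^2 ≡ 40^2 = 1600 ≡ 97 (mod 167)
40^4 = (40^2)^2 ≡ 97^2 = 9409 ≡ 57 (mod 167)
40^8 = (40^4)^2 ≡ 57^2 = 3249 ≡ 76 (mod 167)
40^16 = (40^8)^2 ≡ 76^2 = 5776 ≡ 98 (mod 167)
40^19 = 40^16 · 40^2 · 40^1 ≡ 98 · 97 · 40 ≡ 148 (mod 167).

148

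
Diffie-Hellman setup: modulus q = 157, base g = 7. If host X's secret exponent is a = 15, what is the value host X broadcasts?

Public value = 7^15 mod 157.
7^1 ≡ 7 (mod 157)
7^2 = (7^1)^2 ≡ 7^2 = 49 ≡ 49 (mod 157)
7^4 = (7^2)^2 ≡ 49^2 = 2401 ≡ 46 (mod 157)
7^8 = (7^4)^2 ≡ 46^2 = 2116 ≡ 75 (mod 157)
7^15 = 7^8 · 7^4 · 7^2 · 7^1 ≡ 75 · 46 · 49 · 7 ≡ 41 (mod 157).

41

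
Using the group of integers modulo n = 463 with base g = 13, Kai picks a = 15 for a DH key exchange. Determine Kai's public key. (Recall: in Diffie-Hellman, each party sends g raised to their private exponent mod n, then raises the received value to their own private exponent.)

Public value = 13^{15} \pmod{463}.
13^1 ≡ 13 (mod 463)
13^2 = (13^1)^2 ≡ 13^2 = 169 ≡ 169 (mod 463)
13^4 = (13^2)^2 ≡ 169^2 = 28561 ≡ 318 (mod 463)
13^8 = (13^4)^2 ≡ 318^2 = 101124 ≡ 190 (mod 463)
13^15 = 13^8 · 13^4 · 13^2 · 13^1 ≡ 190 · 318 · 169 · 13 ≡ 177 (mod 463).

177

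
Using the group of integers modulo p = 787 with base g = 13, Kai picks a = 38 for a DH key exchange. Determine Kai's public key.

424

Public value = 13^38 mod 787.
13^1 ≡ 13 (mod 787)
13^2 = (13^1)^2 ≡ 13^2 = 169 ≡ 169 (mod 787)
13^4 = (13^2)^2 ≡ 169^2 = 28561 ≡ 229 (mod 787)
13^8 = (13^4)^2 ≡ 229^2 = 52441 ≡ 499 (mod 787)
13^16 = (13^8)^2 ≡ 499^2 = 249001 ≡ 309 (mod 787)
13^32 = (13^16)^2 ≡ 309^2 = 95481 ≡ 254 (mod 787)
13^38 = 13^32 · 13^4 · 13^2 ≡ 254 · 229 · 169 ≡ 424 (mod 787).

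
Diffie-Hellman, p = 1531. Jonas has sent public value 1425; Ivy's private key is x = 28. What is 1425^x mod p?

59

Shared key K = 1425^28 mod 1531.
1425^1 ≡ 1425 (mod 1531)
1425^2 = (1425^1)^2 ≡ 1425^2 = 2030625 ≡ 519 (mod 1531)
1425^4 = (1425^2)^2 ≡ 519^2 = 269361 ≡ 1436 (mod 1531)
1425^8 = (1425^4)^2 ≡ 1436^2 = 2062096 ≡ 1370 (mod 1531)
1425^16 = (1425^8)^2 ≡ 1370^2 = 1876900 ≡ 1425 (mod 1531)
1425^28 = 1425^16 · 1425^8 · 1425^4 ≡ 1425 · 1370 · 1436 ≡ 59 (mod 1531).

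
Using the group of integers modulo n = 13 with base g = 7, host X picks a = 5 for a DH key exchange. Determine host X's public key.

11

Public value = 7^{5} \pmod{13}.
7^1 ≡ 7 (mod 13)
7^2 = (7^1)^2 ≡ 7^2 = 49 ≡ 10 (mod 13)
7^4 = (7^2)^2 ≡ 10^2 = 100 ≡ 9 (mod 13)
7^5 = 7^4 · 7^1 ≡ 9 · 7 ≡ 11 (mod 13).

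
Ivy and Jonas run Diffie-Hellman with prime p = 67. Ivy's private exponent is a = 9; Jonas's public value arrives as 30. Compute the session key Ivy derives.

Shared key K = 30^9 mod 67.
30^1 ≡ 30 (mod 67)
30^2 = (30^1)^2 ≡ 30^2 = 900 ≡ 29 (mod 67)
30^4 = (30^2)^2 ≡ 29^2 = 841 ≡ 37 (mod 67)
30^8 = (30^4)^2 ≡ 37^2 = 1369 ≡ 29 (mod 67)
30^9 = 30^8 · 30^1 ≡ 29 · 30 ≡ 66 (mod 67).

66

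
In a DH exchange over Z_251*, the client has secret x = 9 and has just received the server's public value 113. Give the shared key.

20

Shared key K = 113^9 mod 251.
113^1 ≡ 113 (mod 251)
113^2 = (113^1)^2 ≡ 113^2 = 12769 ≡ 219 (mod 251)
113^4 = (113^2)^2 ≡ 219^2 = 47961 ≡ 20 (mod 251)
113^8 = (113^4)^2 ≡ 20^2 = 400 ≡ 149 (mod 251)
113^9 = 113^8 · 113^1 ≡ 149 · 113 ≡ 20 (mod 251).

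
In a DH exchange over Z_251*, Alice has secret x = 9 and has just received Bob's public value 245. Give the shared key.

Shared key K = 245^9 mod 251.
245^1 ≡ 245 (mod 251)
245^2 = (245^1)^2 ≡ 245^2 = 60025 ≡ 36 (mod 251)
245^4 = (245^2)^2 ≡ 36^2 = 1296 ≡ 41 (mod 251)
245^8 = (245^4)^2 ≡ 41^2 = 1681 ≡ 175 (mod 251)
245^9 = 245^8 · 245^1 ≡ 175 · 245 ≡ 205 (mod 251).

205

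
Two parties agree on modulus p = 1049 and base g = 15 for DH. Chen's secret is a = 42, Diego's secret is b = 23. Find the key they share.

111

Chen sends A = g^a mod p = 15^42 mod 1049.
15^1 ≡ 15 (mod 1049)
15^2 = (15^1)^2 ≡ 15^2 = 225 ≡ 225 (mod 1049)
15^4 = (15^2)^2 ≡ 225^2 = 50625 ≡ 273 (mod 1049)
15^8 = (15^4)^2 ≡ 273^2 = 74529 ≡ 50 (mod 1049)
15^16 = (15^8)^2 ≡ 50^2 = 2500 ≡ 402 (mod 1049)
15^32 = (15^16)^2 ≡ 402^2 = 161604 ≡ 58 (mod 1049)
15^42 = 15^32 · 15^8 · 15^2 ≡ 58 · 50 · 225 ≡ 22 (mod 1049).
So A = 22. Diego then computes K = A^b mod p = 22^23 mod 1049.
22^1 ≡ 22 (mod 1049)
22^2 = (22^1)^2 ≡ 22^2 = 484 ≡ 484 (mod 1049)
22^4 = (22^2)^2 ≡ 484^2 = 234256 ≡ 329 (mod 1049)
22^8 = (22^4)^2 ≡ 329^2 = 108241 ≡ 194 (mod 1049)
22^16 = (22^8)^2 ≡ 194^2 = 37636 ≡ 921 (mod 1049)
22^23 = 22^16 · 22^4 · 22^2 · 22^1 ≡ 921 · 329 · 484 · 22 ≡ 111 (mod 1049).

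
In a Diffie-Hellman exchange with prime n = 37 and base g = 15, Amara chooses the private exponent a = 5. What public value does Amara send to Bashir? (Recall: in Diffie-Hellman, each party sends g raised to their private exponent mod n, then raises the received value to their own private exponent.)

Public value = 15^5 (mod 37).
15^1 ≡ 15 (mod 37)
15^2 = (15^1)^2 ≡ 15^2 = 225 ≡ 3 (mod 37)
15^4 = (15^2)^2 ≡ 3^2 = 9 ≡ 9 (mod 37)
15^5 = 15^4 · 15^1 ≡ 9 · 15 ≡ 24 (mod 37).

24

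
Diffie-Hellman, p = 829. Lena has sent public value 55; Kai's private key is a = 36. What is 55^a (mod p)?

755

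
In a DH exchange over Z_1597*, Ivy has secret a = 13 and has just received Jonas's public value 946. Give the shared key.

Shared key K = 946^13 mod 1597.
946^1 ≡ 946 (mod 1597)
946^2 = (946^1)^2 ≡ 946^2 = 894916 ≡ 596 (mod 1597)
946^4 = (946^2)^2 ≡ 596^2 = 355216 ≡ 682 (mod 1597)
946^8 = (946^4)^2 ≡ 682^2 = 465124 ≡ 397 (mod 1597)
946^13 = 946^8 · 946^4 · 946^1 ≡ 397 · 682 · 946 ≡ 36 (mod 1597).

36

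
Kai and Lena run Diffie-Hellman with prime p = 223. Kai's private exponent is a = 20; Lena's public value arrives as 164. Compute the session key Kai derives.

Shared key K = 164^20 mod 223.
164^1 ≡ 164 (mod 223)
164^2 = (164^1)^2 ≡ 164^2 = 26896 ≡ 136 (mod 223)
164^4 = (164^2)^2 ≡ 136^2 = 18496 ≡ 210 (mod 223)
164^8 = (164^4)^2 ≡ 210^2 = 44100 ≡ 169 (mod 223)
164^16 = (164^8)^2 ≡ 169^2 = 28561 ≡ 17 (mod 223)
164^20 = 164^16 · 164^4 ≡ 17 · 210 ≡ 2 (mod 223).

2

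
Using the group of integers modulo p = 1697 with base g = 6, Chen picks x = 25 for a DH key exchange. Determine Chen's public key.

Public value = 6^25 (mod 1697).
6^1 ≡ 6 (mod 1697)
6^2 = (6^1)^2 ≡ 6^2 = 36 ≡ 36 (mod 1697)
6^4 = (6^2)^2 ≡ 36^2 = 1296 ≡ 1296 (mod 1697)
6^8 = (6^4)^2 ≡ 1296^2 = 1679616 ≡ 1283 (mod 1697)
6^16 = (6^8)^2 ≡ 1283^2 = 1646089 ≡ 1696 (mod 1697)
6^25 = 6^16 · 6^8 · 6^1 ≡ 1696 · 1283 · 6 ≡ 787 (mod 1697).

787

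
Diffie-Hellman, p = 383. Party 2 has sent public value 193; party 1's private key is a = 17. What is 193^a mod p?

203

Shared key K = 193^17 mod 383.
193^1 ≡ 193 (mod 383)
193^2 = (193^1)^2 ≡ 193^2 = 37249 ≡ 98 (mod 383)
193^4 = (193^2)^2 ≡ 98^2 = 9604 ≡ 29 (mod 383)
193^8 = (193^4)^2 ≡ 29^2 = 841 ≡ 75 (mod 383)
193^16 = (193^8)^2 ≡ 75^2 = 5625 ≡ 263 (mod 383)
193^17 = 193^16 · 193^1 ≡ 263 · 193 ≡ 203 (mod 383).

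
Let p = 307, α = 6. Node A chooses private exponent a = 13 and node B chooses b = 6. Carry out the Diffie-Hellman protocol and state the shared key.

Node B sends B = α^b mod p = 6^6 mod 307.
6^1 ≡ 6 (mod 307)
6^2 = (6^1)^2 ≡ 6^2 = 36 ≡ 36 (mod 307)
6^4 = (6^2)^2 ≡ 36^2 = 1296 ≡ 68 (mod 307)
6^6 = 6^4 · 6^2 ≡ 68 · 36 ≡ 299 (mod 307).
So B = 299. Node A then computes K = B^a mod p = 299^13 mod 307.
299^1 ≡ 299 (mod 307)
299^2 = (299^1)^2 ≡ 299^2 = 89401 ≡ 64 (mod 307)
299^4 = (299^2)^2 ≡ 64^2 = 4096 ≡ 105 (mod 307)
299^8 = (299^4)^2 ≡ 105^2 = 11025 ≡ 280 (mod 307)
299^13 = 299^8 · 299^4 · 299^1 ≡ 280 · 105 · 299 ≡ 269 (mod 307).

269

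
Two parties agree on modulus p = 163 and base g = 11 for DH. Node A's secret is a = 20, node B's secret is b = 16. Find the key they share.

Node B sends B = g^b mod p = 11^16 mod 163.
11^1 ≡ 11 (mod 163)
11^2 = (11^1)^2 ≡ 11^2 = 121 ≡ 121 (mod 163)
11^4 = (11^2)^2 ≡ 121^2 = 14641 ≡ 134 (mod 163)
11^8 = (11^4)^2 ≡ 134^2 = 17956 ≡ 26 (mod 163)
11^16 = (11^8)^2 ≡ 26^2 = 676 ≡ 24 (mod 163)
So B = 24. Node A then computes K = B^a mod p = 24^20 mod 163.
24^1 ≡ 24 (mod 163)
24^2 = (24^1)^2 ≡ 24^2 = 576 ≡ 87 (mod 163)
24^4 = (24^2)^2 ≡ 87^2 = 7569 ≡ 71 (mod 163)
24^8 = (24^4)^2 ≡ 71^2 = 5041 ≡ 151 (mod 163)
24^16 = (24^8)^2 ≡ 151^2 = 22801 ≡ 144 (mod 163)
24^20 = 24^16 · 24^4 ≡ 144 · 71 ≡ 118 (mod 163).

118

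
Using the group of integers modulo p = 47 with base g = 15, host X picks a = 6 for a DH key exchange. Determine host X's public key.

Public value = 15^6 mod 47.
15^1 ≡ 15 (mod 47)
15^2 = (15^1)^2 ≡ 15^2 = 225 ≡ 37 (mod 47)
15^4 = (15^2)^2 ≡ 37^2 = 1369 ≡ 6 (mod 47)
15^6 = 15^4 · 15^2 ≡ 6 · 37 ≡ 34 (mod 47).

34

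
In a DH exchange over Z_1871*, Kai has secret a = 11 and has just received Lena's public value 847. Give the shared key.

1862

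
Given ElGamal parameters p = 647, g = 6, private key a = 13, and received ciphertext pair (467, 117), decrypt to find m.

279

Shared mask s = c₁^a mod p = 467^13 mod 647.
467^1 ≡ 467 (mod 647)
467^2 = (467^1)^2 ≡ 467^2 = 218089 ≡ 50 (mod 647)
467^4 = (467^2)^2 ≡ 50^2 = 2500 ≡ 559 (mod 647)
467^8 = (467^4)^2 ≡ 559^2 = 312481 ≡ 627 (mod 647)
467^13 = 467^8 · 467^4 · 467^1 ≡ 627 · 559 · 467 ≡ 230 (mod 647).
So s = 230; s⁻¹ ≡ 301 (mod 647).
m = c₂ · s⁻¹ mod 647 = 117 · 301 mod 647 = 279.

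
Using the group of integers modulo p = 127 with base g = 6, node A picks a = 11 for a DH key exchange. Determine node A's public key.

93

Public value = 6^11 mod 127.
6^1 ≡ 6 (mod 127)
6^2 = (6^1)^2 ≡ 6^2 = 36 ≡ 36 (mod 127)
6^4 = (6^2)^2 ≡ 36^2 = 1296 ≡ 26 (mod 127)
6^8 = (6^4)^2 ≡ 26^2 = 676 ≡ 41 (mod 127)
6^11 = 6^8 · 6^2 · 6^1 ≡ 41 · 36 · 6 ≡ 93 (mod 127).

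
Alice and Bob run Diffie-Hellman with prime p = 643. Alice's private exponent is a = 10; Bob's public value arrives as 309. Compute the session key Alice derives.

Shared key K = 309^10 mod 643.
309^1 ≡ 309 (mod 643)
309^2 = (309^1)^2 ≡ 309^2 = 95481 ≡ 317 (mod 643)
309^4 = (309^2)^2 ≡ 317^2 = 100489 ≡ 181 (mod 643)
309^8 = (309^4)^2 ≡ 181^2 = 32761 ≡ 611 (mod 643)
309^10 = 309^8 · 309^2 ≡ 611 · 317 ≡ 144 (mod 643).

144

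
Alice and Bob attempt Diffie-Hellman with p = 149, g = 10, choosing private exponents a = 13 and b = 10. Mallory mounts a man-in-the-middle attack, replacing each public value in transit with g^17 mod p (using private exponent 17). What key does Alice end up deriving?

134

Alice receives Mallory's public value M = 10^17 mod 149 instead of the honest one.
10^1 ≡ 10 (mod 149)
10^2 = (10^1)^2 ≡ 10^2 = 100 ≡ 100 (mod 149)
10^4 = (10^2)^2 ≡ 100^2 = 10000 ≡ 17 (mod 149)
10^8 = (10^4)^2 ≡ 17^2 = 289 ≡ 140 (mod 149)
10^16 = (10^8)^2 ≡ 140^2 = 19600 ≡ 81 (mod 149)
10^17 = 10^16 · 10^1 ≡ 81 · 10 ≡ 65 (mod 149).
So M = 65. Alice computes K = M^13 mod 149.
65^1 ≡ 65 (mod 149)
65^2 = (65^1)^2 ≡ 65^2 = 4225 ≡ 53 (mod 149)
65^4 = (65^2)^2 ≡ 53^2 = 2809 ≡ 127 (mod 149)
65^8 = (65^4)^2 ≡ 127^2 = 16129 ≡ 37 (mod 149)
65^13 = 65^8 · 65^4 · 65^1 ≡ 37 · 127 · 65 ≡ 134 (mod 149).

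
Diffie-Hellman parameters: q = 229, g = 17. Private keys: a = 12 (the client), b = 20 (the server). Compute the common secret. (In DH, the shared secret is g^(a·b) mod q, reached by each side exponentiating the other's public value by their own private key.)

The client sends A = g^a mod q = 17^12 mod 229.
17^1 ≡ 17 (mod 229)
17^2 = (17^1)^2 ≡ 17^2 = 289 ≡ 60 (mod 229)
17^4 = (17^2)^2 ≡ 60^2 = 3600 ≡ 165 (mod 229)
17^8 = (17^4)^2 ≡ 165^2 = 27225 ≡ 203 (mod 229)
17^12 = 17^8 · 17^4 ≡ 203 · 165 ≡ 61 (mod 229).
So A = 61. The server then computes K = A^b mod q = 61^20 mod 229.
61^1 ≡ 61 (mod 229)
61^2 = (61^1)^2 ≡ 61^2 = 3721 ≡ 57 (mod 229)
61^4 = (61^2)^2 ≡ 57^2 = 3249 ≡ 43 (mod 229)
61^8 = (61^4)^2 ≡ 43^2 = 1849 ≡ 17 (mod 229)
61^16 = (61^8)^2 ≡ 17^2 = 289 ≡ 60 (mod 229)
61^20 = 61^16 · 61^4 ≡ 60 · 43 ≡ 61 (mod 229).

61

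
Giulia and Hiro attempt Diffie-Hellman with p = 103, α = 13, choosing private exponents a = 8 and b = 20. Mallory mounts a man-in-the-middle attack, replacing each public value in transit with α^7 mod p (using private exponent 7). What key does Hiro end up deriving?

30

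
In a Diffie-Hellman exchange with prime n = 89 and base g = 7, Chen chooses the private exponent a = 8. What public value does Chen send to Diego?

4

Public value = 7^8 mod 89.
7^1 ≡ 7 (mod 89)
7^2 = (7^1)^2 ≡ 7^2 = 49 ≡ 49 (mod 89)
7^4 = (7^2)^2 ≡ 49^2 = 2401 ≡ 87 (mod 89)
7^8 = (7^4)^2 ≡ 87^2 = 7569 ≡ 4 (mod 89)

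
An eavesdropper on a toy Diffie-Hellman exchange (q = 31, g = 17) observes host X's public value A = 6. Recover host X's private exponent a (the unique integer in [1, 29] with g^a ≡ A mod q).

Try successive powers of 17 modulo 31:
17^1 ≡ 17
17^2 ≡ 10
17^3 ≡ 15
17^4 ≡ 7
17^5 ≡ 26
17^6 ≡ 8
17^7 ≡ 12
17^8 ≡ 18
17^9 ≡ 27
17^10 ≡ 25
17^11 ≡ 22
17^12 ≡ 2
17^13 ≡ 3
17^14 ≡ 20
17^15 ≡ 30
17^16 ≡ 14
17^17 ≡ 21
17^18 ≡ 16
17^19 ≡ 24
17^20 ≡ 5
17^21 ≡ 23
17^22 ≡ 19
17^23 ≡ 13
17^24 ≡ 4
17^25 ≡ 6
Found: a = 25.

25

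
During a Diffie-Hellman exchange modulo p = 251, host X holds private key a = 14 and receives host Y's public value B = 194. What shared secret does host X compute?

221

Shared key K = 194^14 mod 251.
194^1 ≡ 194 (mod 251)
194^2 = (194^1)^2 ≡ 194^2 = 37636 ≡ 237 (mod 251)
194^4 = (194^2)^2 ≡ 237^2 = 56169 ≡ 196 (mod 251)
194^8 = (194^4)^2 ≡ 196^2 = 38416 ≡ 13 (mod 251)
194^14 = 194^8 · 194^4 · 194^2 ≡ 13 · 196 · 237 ≡ 221 (mod 251).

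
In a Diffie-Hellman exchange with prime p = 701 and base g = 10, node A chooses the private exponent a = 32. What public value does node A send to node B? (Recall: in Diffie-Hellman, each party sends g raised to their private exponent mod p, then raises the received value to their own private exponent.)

484

Public value = 10^32 mod 701.
10^1 ≡ 10 (mod 701)
10^2 = (10^1)^2 ≡ 10^2 = 100 ≡ 100 (mod 701)
10^4 = (10^2)^2 ≡ 100^2 = 10000 ≡ 186 (mod 701)
10^8 = (10^4)^2 ≡ 186^2 = 34596 ≡ 247 (mod 701)
10^16 = (10^8)^2 ≡ 247^2 = 61009 ≡ 22 (mod 701)
10^32 = (10^16)^2 ≡ 22^2 = 484 ≡ 484 (mod 701)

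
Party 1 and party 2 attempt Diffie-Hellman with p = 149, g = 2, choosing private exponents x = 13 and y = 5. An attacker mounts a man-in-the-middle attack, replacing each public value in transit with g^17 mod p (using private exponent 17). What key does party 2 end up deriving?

38

Party 2 receives an attacker's public value M = 2^17 mod 149 instead of the honest one.
2^1 ≡ 2 (mod 149)
2^2 = (2^1)^2 ≡ 2^2 = 4 ≡ 4 (mod 149)
2^4 = (2^2)^2 ≡ 4^2 = 16 ≡ 16 (mod 149)
2^8 = (2^4)^2 ≡ 16^2 = 256 ≡ 107 (mod 149)
2^16 = (2^8)^2 ≡ 107^2 = 11449 ≡ 125 (mod 149)
2^17 = 2^16 · 2^1 ≡ 125 · 2 ≡ 101 (mod 149).
So M = 101. Party 2 computes K = M^5 mod 149.
101^1 ≡ 101 (mod 149)
101^2 = (101^1)^2 ≡ 101^2 = 10201 ≡ 69 (mod 149)
101^4 = (101^2)^2 ≡ 69^2 = 4761 ≡ 142 (mod 149)
101^5 = 101^4 · 101^1 ≡ 142 · 101 ≡ 38 (mod 149).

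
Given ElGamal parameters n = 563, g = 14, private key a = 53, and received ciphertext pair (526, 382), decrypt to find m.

Shared mask s = c₁^a mod n = 526^53 mod 563.
526^1 ≡ 526 (mod 563)
526^2 = (526^1)^2 ≡ 526^2 = 276676 ≡ 243 (mod 563)
526^4 = (526^2)^2 ≡ 243^2 = 59049 ≡ 497 (mod 563)
526^8 = (526^4)^2 ≡ 497^2 = 247009 ≡ 415 (mod 563)
526^16 = (526^8)^2 ≡ 415^2 = 172225 ≡ 510 (mod 563)
526^32 = (526^16)^2 ≡ 510^2 = 260100 ≡ 557 (mod 563)
526^53 = 526^32 · 526^16 · 526^4 · 526^1 ≡ 557 · 510 · 497 · 526 ≡ 179 (mod 563).
So s = 179; s⁻¹ ≡ 368 (mod 563).
m = c₂ · s⁻¹ mod 563 = 382 · 368 mod 563 = 389.

389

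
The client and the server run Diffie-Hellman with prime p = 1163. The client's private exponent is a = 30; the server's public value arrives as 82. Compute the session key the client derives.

172

Shared key K = 82^30 mod 1163.
82^1 ≡ 82 (mod 1163)
82^2 = (82^1)^2 ≡ 82^2 = 6724 ≡ 909 (mod 1163)
82^4 = (82^2)^2 ≡ 909^2 = 826281 ≡ 551 (mod 1163)
82^8 = (82^4)^2 ≡ 551^2 = 303601 ≡ 58 (mod 1163)
82^16 = (82^8)^2 ≡ 58^2 = 3364 ≡ 1038 (mod 1163)
82^30 = 82^16 · 82^8 · 82^4 · 82^2 ≡ 1038 · 58 · 551 · 909 ≡ 172 (mod 1163).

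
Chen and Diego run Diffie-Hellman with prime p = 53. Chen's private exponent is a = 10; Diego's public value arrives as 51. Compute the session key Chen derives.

Shared key K = 51^10 mod 53.
51^1 ≡ 51 (mod 53)
51^2 = (51^1)^2 ≡ 51^2 = 2601 ≡ 4 (mod 53)
51^4 = (51^2)^2 ≡ 4^2 = 16 ≡ 16 (mod 53)
51^8 = (51^4)^2 ≡ 16^2 = 256 ≡ 44 (mod 53)
51^10 = 51^8 · 51^2 ≡ 44 · 4 ≡ 17 (mod 53).

17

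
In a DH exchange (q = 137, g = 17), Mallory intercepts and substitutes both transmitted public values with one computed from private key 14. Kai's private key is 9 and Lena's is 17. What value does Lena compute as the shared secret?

136

Lena receives Mallory's public value M = 17^14 mod 137 instead of the honest one.
17^1 ≡ 17 (mod 137)
17^2 = (17^1)^2 ≡ 17^2 = 289 ≡ 15 (mod 137)
17^4 = (17^2)^2 ≡ 15^2 = 225 ≡ 88 (mod 137)
17^8 = (17^4)^2 ≡ 88^2 = 7744 ≡ 72 (mod 137)
17^14 = 17^8 · 17^4 · 17^2 ≡ 72 · 88 · 15 ≡ 99 (mod 137).
So M = 99. Lena computes K = M^17 mod 137.
99^1 ≡ 99 (mod 137)
99^2 = (99^1)^2 ≡ 99^2 = 9801 ≡ 74 (mod 137)
99^4 = (99^2)^2 ≡ 74^2 = 5476 ≡ 133 (mod 137)
99^8 = (99^4)^2 ≡ 133^2 = 17689 ≡ 16 (mod 137)
99^16 = (99^8)^2 ≡ 16^2 = 256 ≡ 119 (mod 137)
99^17 = 99^16 · 99^1 ≡ 119 · 99 ≡ 136 (mod 137).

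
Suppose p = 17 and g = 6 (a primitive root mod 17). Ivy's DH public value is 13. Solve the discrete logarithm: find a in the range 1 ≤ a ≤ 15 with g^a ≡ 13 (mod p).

12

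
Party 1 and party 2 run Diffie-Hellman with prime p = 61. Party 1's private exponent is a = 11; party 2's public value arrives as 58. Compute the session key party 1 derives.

Shared key K = 58^11 mod 61.
58^1 ≡ 58 (mod 61)
58^2 = (58^1)^2 ≡ 58^2 = 3364 ≡ 9 (mod 61)
58^4 = (58^2)^2 ≡ 9^2 = 81 ≡ 20 (mod 61)
58^8 = (58^4)^2 ≡ 20^2 = 400 ≡ 34 (mod 61)
58^11 = 58^8 · 58^2 · 58^1 ≡ 34 · 9 · 58 ≡ 58 (mod 61).

58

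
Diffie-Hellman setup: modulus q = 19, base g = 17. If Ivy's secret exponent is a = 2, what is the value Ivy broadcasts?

4

Public value = 17^2 mod 19.
17^1 ≡ 17 (mod 19)
17^2 = (17^1)^2 ≡ 17^2 = 289 ≡ 4 (mod 19)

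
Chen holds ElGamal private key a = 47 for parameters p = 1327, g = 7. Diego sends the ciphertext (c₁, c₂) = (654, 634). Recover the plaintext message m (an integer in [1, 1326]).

Shared mask s = c₁^a mod p = 654^47 mod 1327.
654^1 ≡ 654 (mod 1327)
654^2 = (654^1)^2 ≡ 654^2 = 427716 ≡ 422 (mod 1327)
654^4 = (654^2)^2 ≡ 422^2 = 178084 ≡ 266 (mod 1327)
654^8 = (654^4)^2 ≡ 266^2 = 70756 ≡ 425 (mod 1327)
654^16 = (654^8)^2 ≡ 425^2 = 180625 ≡ 153 (mod 1327)
654^32 = (654^16)^2 ≡ 153^2 = 23409 ≡ 850 (mod 1327)
654^47 = 654^32 · 654^8 · 654^4 · 654^2 · 654^1 ≡ 850 · 425 · 266 · 422 · 654 ≡ 698 (mod 1327).
So s = 698; s⁻¹ ≡ 827 (mod 1327).
m = c₂ · s⁻¹ mod 1327 = 634 · 827 mod 1327 = 153.

153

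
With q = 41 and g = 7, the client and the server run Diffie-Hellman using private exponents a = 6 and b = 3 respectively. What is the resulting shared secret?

5

The server sends B = g^b mod q = 7^3 mod 41.
7^1 ≡ 7 (mod 41)
7^2 = (7^1)^2 ≡ 7^2 = 49 ≡ 8 (mod 41)
7^3 = 7^2 · 7^1 ≡ 8 · 7 ≡ 15 (mod 41).
So B = 15. The client then computes K = B^a mod q = 15^6 mod 41.
15^1 ≡ 15 (mod 41)
15^2 = (15^1)^2 ≡ 15^2 = 225 ≡ 20 (mod 41)
15^4 = (15^2)^2 ≡ 20^2 = 400 ≡ 31 (mod 41)
15^6 = 15^4 · 15^2 ≡ 31 · 20 ≡ 5 (mod 41).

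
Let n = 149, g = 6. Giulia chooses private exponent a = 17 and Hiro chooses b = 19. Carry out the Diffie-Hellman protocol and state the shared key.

107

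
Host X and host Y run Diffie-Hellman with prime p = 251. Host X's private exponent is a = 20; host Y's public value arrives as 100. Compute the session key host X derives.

20

Shared key K = 100^20 mod 251.
100^1 ≡ 100 (mod 251)
100^2 = (100^1)^2 ≡ 100^2 = 10000 ≡ 211 (mod 251)
100^4 = (100^2)^2 ≡ 211^2 = 44521 ≡ 94 (mod 251)
100^8 = (100^4)^2 ≡ 94^2 = 8836 ≡ 51 (mod 251)
100^16 = (100^8)^2 ≡ 51^2 = 2601 ≡ 91 (mod 251)
100^20 = 100^16 · 100^4 ≡ 91 · 94 ≡ 20 (mod 251).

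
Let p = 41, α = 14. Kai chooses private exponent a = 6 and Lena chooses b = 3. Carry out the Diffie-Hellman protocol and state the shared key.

32

Kai sends A = α^a mod p = 14^6 mod 41.
14^1 ≡ 14 (mod 41)
14^2 = (14^1)^2 ≡ 14^2 = 196 ≡ 32 (mod 41)
14^4 = (14^2)^2 ≡ 32^2 = 1024 ≡ 40 (mod 41)
14^6 = 14^4 · 14^2 ≡ 40 · 32 ≡ 9 (mod 41).
So A = 9. Lena then computes K = A^b mod p = 9^3 mod 41.
9^1 ≡ 9 (mod 41)
9^2 = (9^1)^2 ≡ 9^2 = 81 ≡ 40 (mod 41)
9^3 = 9^2 · 9^1 ≡ 40 · 9 ≡ 32 (mod 41).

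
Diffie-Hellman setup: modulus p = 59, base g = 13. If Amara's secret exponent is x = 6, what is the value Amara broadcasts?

Public value = 13^6 mod 59.
13^1 ≡ 13 (mod 59)
13^2 = (13^1)^2 ≡ 13^2 = 169 ≡ 51 (mod 59)
13^4 = (13^2)^2 ≡ 51^2 = 2601 ≡ 5 (mod 59)
13^6 = 13^4 · 13^2 ≡ 5 · 51 ≡ 19 (mod 59).

19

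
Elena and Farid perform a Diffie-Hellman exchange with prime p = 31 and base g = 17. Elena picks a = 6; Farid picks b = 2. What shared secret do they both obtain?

2

Farid sends B = g^b mod p = 17^2 mod 31.
17^1 ≡ 17 (mod 31)
17^2 = (17^1)^2 ≡ 17^2 = 289 ≡ 10 (mod 31)
So B = 10. Elena then computes K = B^a mod p = 10^6 mod 31.
10^1 ≡ 10 (mod 31)
10^2 = (10^1)^2 ≡ 10^2 = 100 ≡ 7 (mod 31)
10^4 = (10^2)^2 ≡ 7^2 = 49 ≡ 18 (mod 31)
10^6 = 10^4 · 10^2 ≡ 18 · 7 ≡ 2 (mod 31).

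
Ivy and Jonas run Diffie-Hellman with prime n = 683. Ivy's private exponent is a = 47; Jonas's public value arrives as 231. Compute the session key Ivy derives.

22

Shared key K = 231^47 mod 683.
231^1 ≡ 231 (mod 683)
231^2 = (231^1)^2 ≡ 231^2 = 53361 ≡ 87 (mod 683)
231^4 = (231^2)^2 ≡ 87^2 = 7569 ≡ 56 (mod 683)
231^8 = (231^4)^2 ≡ 56^2 = 3136 ≡ 404 (mod 683)
231^16 = (231^8)^2 ≡ 404^2 = 163216 ≡ 662 (mod 683)
231^32 = (231^16)^2 ≡ 662^2 = 438244 ≡ 441 (mod 683)
231^47 = 231^32 · 231^8 · 231^4 · 231^2 · 231^1 ≡ 441 · 404 · 56 · 87 · 231 ≡ 22 (mod 683).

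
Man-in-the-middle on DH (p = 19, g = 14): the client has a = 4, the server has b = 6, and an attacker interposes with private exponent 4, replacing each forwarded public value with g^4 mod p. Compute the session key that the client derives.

16

The client receives an attacker's public value M = 14^4 mod 19 instead of the honest one.
14^1 ≡ 14 (mod 19)
14^2 = (14^1)^2 ≡ 14^2 = 196 ≡ 6 (mod 19)
14^4 = (14^2)^2 ≡ 6^2 = 36 ≡ 17 (mod 19)
So M = 17. The client computes K = M^4 mod 19.
17^1 ≡ 17 (mod 19)
17^2 = (17^1)^2 ≡ 17^2 = 289 ≡ 4 (mod 19)
17^4 = (17^2)^2 ≡ 4^2 = 16 ≡ 16 (mod 19)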